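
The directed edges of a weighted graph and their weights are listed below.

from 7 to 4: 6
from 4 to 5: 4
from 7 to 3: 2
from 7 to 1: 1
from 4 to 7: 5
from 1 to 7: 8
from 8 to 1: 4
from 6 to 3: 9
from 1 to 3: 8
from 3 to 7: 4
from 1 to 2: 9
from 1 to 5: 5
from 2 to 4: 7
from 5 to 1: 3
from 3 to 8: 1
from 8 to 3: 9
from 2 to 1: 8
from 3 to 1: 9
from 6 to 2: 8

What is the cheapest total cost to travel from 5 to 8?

Compare a few routes:
5 - 1 - 7 - 3 - 8: 3+8+2+1 = 14
5 - 1 - 3 - 8: 3+8+1 = 12
The minimum is 12 via 5 - 1 - 3 - 8.

12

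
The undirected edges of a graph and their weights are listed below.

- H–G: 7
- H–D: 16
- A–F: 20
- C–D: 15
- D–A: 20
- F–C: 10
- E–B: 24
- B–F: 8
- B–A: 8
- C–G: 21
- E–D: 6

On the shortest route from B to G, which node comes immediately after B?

F

Enumerating some paths:
B–A–D–H–G: 8+20+16+7 = 51
B–F–C–G: 8+10+21 = 39
Cheapest is B–F–C–G at 39.
So from B the first move is to F.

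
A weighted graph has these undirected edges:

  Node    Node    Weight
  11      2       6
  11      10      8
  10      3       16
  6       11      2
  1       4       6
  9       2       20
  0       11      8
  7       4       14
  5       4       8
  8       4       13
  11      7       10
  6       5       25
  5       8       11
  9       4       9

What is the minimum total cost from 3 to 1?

54

Settle nodes by increasing distance from 3:
3: 0
10: 16  (via 3)
11: 24  (via 10)
6: 26  (via 11)
2: 30  (via 11)
0: 32  (via 11)
7: 34  (via 11)
4: 48  (via 7)
9: 50  (via 2)
5: 51  (via 6)
1: 54  (via 4)
Shortest route: 3 → 10 → 11 → 7 → 4 → 1 = 54.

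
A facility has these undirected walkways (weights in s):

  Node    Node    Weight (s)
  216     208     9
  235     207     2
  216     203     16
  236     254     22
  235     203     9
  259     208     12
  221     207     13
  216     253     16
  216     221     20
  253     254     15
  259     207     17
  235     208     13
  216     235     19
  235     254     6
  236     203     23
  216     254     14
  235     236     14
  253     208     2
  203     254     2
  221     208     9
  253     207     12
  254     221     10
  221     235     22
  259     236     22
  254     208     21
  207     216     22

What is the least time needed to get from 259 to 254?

Settle nodes by increasing distance from 259:
259: 0
208: 12  (via 259)
253: 14  (via 208)
207: 17  (via 259)
235: 19  (via 207)
216: 21  (via 208)
221: 21  (via 208)
236: 22  (via 259)
254: 25  (via 235)
Shortest route: 259–207–235–254 = 25 s.

25 s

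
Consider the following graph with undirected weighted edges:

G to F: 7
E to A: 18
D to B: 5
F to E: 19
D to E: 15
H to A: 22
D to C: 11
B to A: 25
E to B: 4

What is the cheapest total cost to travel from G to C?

Running Dijkstra from G:
G: 0
F: 7  (via G)
E: 26  (via F)
B: 30  (via E)
D: 35  (via B)
A: 44  (via E)
C: 46  (via D)
Shortest route: G–F–E–B–D–C = 46.

46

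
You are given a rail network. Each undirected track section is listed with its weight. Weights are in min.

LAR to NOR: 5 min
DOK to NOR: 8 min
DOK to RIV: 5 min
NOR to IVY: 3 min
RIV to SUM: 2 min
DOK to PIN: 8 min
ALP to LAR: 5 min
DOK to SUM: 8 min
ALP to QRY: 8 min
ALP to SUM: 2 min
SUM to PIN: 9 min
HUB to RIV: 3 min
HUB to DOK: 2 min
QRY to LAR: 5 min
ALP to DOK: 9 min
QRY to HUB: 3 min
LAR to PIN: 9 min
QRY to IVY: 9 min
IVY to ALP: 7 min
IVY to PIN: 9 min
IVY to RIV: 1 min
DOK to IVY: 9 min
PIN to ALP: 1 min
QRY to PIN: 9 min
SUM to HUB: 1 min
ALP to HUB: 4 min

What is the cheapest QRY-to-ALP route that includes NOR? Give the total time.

18 min

Shortest QRY→NOR: QRY → LAR → NOR = 10
Best NOR to ALP: NOR → IVY → RIV → SUM → ALP costing 8
Total via NOR: 10 + 8 = 18 min.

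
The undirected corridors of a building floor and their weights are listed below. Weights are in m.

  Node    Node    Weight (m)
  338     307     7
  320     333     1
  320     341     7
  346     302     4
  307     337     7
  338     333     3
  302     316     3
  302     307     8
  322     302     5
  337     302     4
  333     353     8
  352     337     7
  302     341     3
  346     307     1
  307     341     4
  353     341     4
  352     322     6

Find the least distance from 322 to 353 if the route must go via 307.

18 m

Shortest 322→307: 322 → 302 → 346 → 307 = 10
Best 307 to 353: 307 → 341 → 353 costing 8
Total via 307: 10 + 8 = 18 m.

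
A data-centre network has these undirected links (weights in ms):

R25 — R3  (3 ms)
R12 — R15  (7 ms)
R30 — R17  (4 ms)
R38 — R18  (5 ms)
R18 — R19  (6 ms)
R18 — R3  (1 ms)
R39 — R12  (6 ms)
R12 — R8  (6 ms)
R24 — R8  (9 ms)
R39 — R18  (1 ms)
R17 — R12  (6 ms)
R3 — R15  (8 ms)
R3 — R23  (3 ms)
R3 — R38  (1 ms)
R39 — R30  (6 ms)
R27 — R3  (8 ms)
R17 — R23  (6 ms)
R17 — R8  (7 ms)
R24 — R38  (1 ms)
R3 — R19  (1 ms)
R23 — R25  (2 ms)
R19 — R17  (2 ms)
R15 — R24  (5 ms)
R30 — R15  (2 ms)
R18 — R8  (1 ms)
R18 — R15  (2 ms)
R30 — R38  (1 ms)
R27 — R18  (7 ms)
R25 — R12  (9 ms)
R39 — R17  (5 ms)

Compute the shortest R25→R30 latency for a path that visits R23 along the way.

Shortest R25→R23: R25 → R23 = 2
Shortest R23→R30: R23 → R3 → R38 → R30 = 5
Total via R23: 2 + 5 = 7 ms.

7 ms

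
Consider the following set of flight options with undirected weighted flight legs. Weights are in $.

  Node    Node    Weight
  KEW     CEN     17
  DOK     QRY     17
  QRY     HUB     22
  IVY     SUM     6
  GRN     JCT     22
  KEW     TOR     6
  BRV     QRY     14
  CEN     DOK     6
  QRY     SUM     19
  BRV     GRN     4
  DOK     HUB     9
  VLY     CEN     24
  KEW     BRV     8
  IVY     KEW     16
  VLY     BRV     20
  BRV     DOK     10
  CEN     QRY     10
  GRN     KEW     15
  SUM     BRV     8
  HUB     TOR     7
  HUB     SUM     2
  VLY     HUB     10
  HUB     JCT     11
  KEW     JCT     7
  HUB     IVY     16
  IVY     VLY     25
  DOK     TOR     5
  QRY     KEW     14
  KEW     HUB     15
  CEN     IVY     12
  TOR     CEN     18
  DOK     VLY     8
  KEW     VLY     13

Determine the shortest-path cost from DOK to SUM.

Settle nodes by increasing distance from DOK:
DOK: 0
TOR: 5  (via DOK)
CEN: 6  (via DOK)
VLY: 8  (via DOK)
HUB: 9  (via DOK)
BRV: 10  (via DOK)
SUM: 11  (via HUB)
Shortest route: DOK → HUB → SUM = $11.

$11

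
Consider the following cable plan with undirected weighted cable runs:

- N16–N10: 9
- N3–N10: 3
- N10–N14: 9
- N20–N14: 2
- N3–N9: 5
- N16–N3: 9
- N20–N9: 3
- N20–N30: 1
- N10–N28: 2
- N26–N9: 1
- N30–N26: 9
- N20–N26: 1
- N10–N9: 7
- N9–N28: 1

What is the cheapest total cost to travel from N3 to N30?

8

Candidate routes:
N3–N9–N26–N20–N30: 5+1+1+1 = 8
N3–N9–N20–N30: 5+3+1 = 9
N3–N10–N28–N9–N20–N30: 3+2+1+3+1 = 10
N3–N10–N28–N9–N26–N20–N30: 3+2+1+1+1+1 = 9
Cheapest is N3–N9–N26–N20–N30 at 8.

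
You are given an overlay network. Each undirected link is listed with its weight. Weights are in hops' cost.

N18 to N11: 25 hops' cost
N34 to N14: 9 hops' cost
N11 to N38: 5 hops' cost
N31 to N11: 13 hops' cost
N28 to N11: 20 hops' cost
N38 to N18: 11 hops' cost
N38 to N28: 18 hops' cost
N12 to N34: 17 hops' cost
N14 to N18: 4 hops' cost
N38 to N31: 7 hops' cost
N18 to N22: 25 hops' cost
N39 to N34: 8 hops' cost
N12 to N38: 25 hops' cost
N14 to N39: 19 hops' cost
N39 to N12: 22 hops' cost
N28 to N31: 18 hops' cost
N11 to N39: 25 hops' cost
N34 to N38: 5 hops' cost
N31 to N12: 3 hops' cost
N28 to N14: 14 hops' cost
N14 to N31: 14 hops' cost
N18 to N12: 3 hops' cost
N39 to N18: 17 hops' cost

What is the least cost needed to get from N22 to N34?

Running Dijkstra from N22:
N22: 0
N18: 25  (via N22)
N12: 28  (via N18)
N14: 29  (via N18)
N31: 31  (via N12)
N38: 36  (via N18)
N34: 38  (via N14)
Shortest route: N22–N18–N14–N34 = 38 hops' cost.

38 hops' cost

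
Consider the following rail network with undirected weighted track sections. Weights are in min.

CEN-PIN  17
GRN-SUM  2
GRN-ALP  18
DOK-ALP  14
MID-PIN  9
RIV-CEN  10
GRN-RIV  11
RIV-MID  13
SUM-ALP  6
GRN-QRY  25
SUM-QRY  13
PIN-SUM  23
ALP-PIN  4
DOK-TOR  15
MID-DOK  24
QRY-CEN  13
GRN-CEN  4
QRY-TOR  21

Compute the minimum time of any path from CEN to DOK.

26 min

Settle nodes by increasing distance from CEN:
CEN: 0
GRN: 4  (via CEN)
SUM: 6  (via GRN)
RIV: 10  (via CEN)
ALP: 12  (via SUM)
QRY: 13  (via CEN)
PIN: 16  (via ALP)
MID: 23  (via RIV)
DOK: 26  (via ALP)
Shortest route: CEN → GRN → SUM → ALP → DOK = 26 min.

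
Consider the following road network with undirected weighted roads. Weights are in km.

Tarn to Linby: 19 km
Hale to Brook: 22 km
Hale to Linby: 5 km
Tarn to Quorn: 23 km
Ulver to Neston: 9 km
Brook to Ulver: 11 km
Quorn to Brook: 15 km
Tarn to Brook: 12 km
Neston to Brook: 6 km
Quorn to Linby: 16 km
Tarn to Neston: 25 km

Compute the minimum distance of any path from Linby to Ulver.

38 km

Shortest distances from Linby:
Linby: 0
Hale: 5  (via Linby)
Quorn: 16  (via Linby)
Tarn: 19  (via Linby)
Brook: 27  (via Hale)
Neston: 33  (via Brook)
Ulver: 38  (via Brook)
Shortest route: Linby → Hale → Brook → Ulver = 38 km.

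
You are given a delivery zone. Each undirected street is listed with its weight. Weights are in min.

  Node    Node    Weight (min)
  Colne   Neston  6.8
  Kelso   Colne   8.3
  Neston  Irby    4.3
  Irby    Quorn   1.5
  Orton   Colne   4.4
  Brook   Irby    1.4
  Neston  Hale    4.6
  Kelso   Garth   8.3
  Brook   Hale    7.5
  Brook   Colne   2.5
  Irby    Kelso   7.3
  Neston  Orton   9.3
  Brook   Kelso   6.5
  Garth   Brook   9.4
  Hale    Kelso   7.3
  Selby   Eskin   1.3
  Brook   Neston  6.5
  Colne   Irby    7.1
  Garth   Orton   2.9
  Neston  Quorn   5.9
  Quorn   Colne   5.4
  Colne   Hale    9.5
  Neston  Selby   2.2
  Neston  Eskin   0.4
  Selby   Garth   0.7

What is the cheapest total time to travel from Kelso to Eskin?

Settle nodes by increasing distance from Kelso:
Kelso: 0
Brook: 6.5  (via Kelso)
Irby: 7.3  (via Kelso)
Hale: 7.3  (via Kelso)
Garth: 8.3  (via Kelso)
Colne: 8.3  (via Kelso)
Quorn: 8.8  (via Irby)
Selby: 9  (via Garth)
Eskin: 10.3  (via Selby)
Shortest route: Kelso–Garth–Selby–Eskin = 10.3 min.

10.3 min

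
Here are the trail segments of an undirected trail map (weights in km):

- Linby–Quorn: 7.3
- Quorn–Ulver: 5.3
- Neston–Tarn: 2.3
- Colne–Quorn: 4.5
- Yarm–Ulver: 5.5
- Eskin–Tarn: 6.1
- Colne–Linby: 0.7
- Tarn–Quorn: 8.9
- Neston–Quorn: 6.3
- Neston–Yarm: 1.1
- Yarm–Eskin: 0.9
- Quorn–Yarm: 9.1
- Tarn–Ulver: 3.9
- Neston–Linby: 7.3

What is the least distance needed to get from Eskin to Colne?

Enumerating some paths:
Eskin → Yarm → Neston → Linby → Colne: 0.9+1.1+7.3+0.7 = 10
Eskin → Yarm → Neston → Quorn → Colne: 0.9+1.1+6.3+4.5 = 12.8
Eskin → Yarm → Quorn → Colne: 0.9+9.1+4.5 = 14.5
Eskin → Yarm → Ulver → Quorn → Colne: 0.9+5.5+5.3+4.5 = 16.2
Cheapest is Eskin → Yarm → Neston → Linby → Colne at 10 km.

10 km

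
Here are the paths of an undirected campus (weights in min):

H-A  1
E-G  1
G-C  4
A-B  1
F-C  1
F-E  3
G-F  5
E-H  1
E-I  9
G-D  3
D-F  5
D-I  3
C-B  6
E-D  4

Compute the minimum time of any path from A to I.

Shortest distances from A:
A: 0
B: 1  (via A)
H: 1  (via A)
E: 2  (via H)
G: 3  (via E)
F: 5  (via E)
C: 6  (via F)
D: 6  (via E)
I: 9  (via D)
Shortest route: A–H–E–D–I = 9 min.

9 min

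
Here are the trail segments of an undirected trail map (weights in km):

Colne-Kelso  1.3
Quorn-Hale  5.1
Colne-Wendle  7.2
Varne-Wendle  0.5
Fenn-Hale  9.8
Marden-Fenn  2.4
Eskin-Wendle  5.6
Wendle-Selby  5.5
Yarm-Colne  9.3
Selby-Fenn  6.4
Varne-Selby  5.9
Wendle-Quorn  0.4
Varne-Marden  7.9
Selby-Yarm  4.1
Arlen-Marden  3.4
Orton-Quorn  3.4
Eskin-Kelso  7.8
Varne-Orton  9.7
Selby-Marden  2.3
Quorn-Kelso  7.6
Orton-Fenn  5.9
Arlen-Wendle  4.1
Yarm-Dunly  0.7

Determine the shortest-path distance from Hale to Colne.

Running Dijkstra from Hale:
Hale: 0
Quorn: 5.1  (via Hale)
Wendle: 5.5  (via Quorn)
Varne: 6  (via Wendle)
Orton: 8.5  (via Quorn)
Arlen: 9.6  (via Wendle)
Fenn: 9.8  (via Hale)
Selby: 11  (via Wendle)
Eskin: 11.1  (via Wendle)
Marden: 12.2  (via Fenn)
Colne: 12.7  (via Wendle)
Shortest route: Hale → Quorn → Wendle → Colne = 12.7 km.

12.7 km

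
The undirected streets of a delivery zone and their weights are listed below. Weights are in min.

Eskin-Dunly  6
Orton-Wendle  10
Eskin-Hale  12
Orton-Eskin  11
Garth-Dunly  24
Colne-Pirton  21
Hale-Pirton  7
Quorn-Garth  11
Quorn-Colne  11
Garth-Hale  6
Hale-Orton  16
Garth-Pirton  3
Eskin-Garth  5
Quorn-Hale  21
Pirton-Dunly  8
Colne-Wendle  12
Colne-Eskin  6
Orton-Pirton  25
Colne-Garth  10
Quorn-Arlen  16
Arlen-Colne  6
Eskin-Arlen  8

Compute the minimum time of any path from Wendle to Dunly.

24 min

Settle nodes by increasing distance from Wendle:
Wendle: 0
Orton: 10  (via Wendle)
Colne: 12  (via Wendle)
Eskin: 18  (via Colne)
Arlen: 18  (via Colne)
Garth: 22  (via Colne)
Quorn: 23  (via Colne)
Dunly: 24  (via Eskin)
Shortest route: Wendle → Colne → Eskin → Dunly = 24 min.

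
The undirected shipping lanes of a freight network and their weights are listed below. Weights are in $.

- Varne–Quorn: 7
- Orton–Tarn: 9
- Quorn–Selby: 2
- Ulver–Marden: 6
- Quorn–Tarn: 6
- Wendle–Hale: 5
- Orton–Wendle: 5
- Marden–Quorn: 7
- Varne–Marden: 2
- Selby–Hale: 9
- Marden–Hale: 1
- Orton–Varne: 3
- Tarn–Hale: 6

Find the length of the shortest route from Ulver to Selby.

$15

Compare a few routes:
Ulver → Marden → Hale → Selby: 6+1+9 = 16
Ulver → Marden → Varne → Quorn → Selby: 6+2+7+2 = 17
Ulver → Marden → Quorn → Selby: 6+7+2 = 15
Ulver → Marden → Hale → Tarn → Quorn → Selby: 6+1+6+6+2 = 21
Cheapest is Ulver → Marden → Quorn → Selby at $15.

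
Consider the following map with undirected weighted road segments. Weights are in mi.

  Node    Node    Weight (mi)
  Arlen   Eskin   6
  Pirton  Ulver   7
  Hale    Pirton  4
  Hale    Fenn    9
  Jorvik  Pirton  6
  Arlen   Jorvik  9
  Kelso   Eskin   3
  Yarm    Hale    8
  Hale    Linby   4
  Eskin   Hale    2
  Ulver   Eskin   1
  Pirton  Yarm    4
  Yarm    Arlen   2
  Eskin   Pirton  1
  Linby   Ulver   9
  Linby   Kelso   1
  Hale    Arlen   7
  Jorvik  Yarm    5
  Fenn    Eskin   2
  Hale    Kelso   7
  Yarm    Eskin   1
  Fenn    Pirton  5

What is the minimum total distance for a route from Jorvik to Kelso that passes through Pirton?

Best Jorvik to Pirton: Jorvik → Pirton costing 6
Shortest Pirton→Kelso: Pirton → Eskin → Kelso = 4
Total via Pirton: 6 + 4 = 10 mi.

10 mi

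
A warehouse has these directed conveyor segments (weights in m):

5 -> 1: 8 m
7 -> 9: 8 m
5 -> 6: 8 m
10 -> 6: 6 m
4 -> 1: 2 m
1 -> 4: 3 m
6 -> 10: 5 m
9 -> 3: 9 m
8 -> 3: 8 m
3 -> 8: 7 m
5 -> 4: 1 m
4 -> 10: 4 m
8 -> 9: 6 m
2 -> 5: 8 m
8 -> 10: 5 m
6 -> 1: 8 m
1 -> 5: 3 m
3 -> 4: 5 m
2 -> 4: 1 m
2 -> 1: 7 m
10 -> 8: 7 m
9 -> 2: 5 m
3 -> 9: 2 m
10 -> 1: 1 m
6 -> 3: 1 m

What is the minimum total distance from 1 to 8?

Shortest distances from 1:
1: 0
4: 3  (via 1)
5: 3  (via 1)
10: 7  (via 4)
6: 11  (via 5)
3: 12  (via 6)
8: 14  (via 10)
Shortest route: 1 → 4 → 10 → 8 = 14 m.

14 m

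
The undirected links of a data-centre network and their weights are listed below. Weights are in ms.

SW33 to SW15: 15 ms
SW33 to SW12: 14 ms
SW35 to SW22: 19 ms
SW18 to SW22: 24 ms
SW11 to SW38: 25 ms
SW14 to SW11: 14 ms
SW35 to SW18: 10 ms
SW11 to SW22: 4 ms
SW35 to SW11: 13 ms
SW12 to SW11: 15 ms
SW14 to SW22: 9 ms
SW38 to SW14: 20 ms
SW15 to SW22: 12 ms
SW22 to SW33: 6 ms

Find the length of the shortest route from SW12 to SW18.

38 ms

Running Dijkstra from SW12:
SW12: 0
SW33: 14  (via SW12)
SW11: 15  (via SW12)
SW22: 19  (via SW11)
SW35: 28  (via SW11)
SW14: 28  (via SW22)
SW15: 29  (via SW33)
SW18: 38  (via SW35)
Shortest route: SW12–SW11–SW35–SW18 = 38 ms.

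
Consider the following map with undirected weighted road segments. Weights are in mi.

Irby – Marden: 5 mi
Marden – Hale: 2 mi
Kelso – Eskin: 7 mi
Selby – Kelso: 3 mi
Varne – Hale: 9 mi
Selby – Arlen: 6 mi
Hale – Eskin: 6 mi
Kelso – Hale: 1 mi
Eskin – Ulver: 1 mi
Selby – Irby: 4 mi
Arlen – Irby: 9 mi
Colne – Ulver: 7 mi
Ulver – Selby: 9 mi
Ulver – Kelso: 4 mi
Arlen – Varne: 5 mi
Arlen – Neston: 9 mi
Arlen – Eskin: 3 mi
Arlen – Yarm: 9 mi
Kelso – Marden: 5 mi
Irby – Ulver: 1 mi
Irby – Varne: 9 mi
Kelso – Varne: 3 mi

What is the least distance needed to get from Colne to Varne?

Shortest distances from Colne:
Colne: 0
Ulver: 7  (via Colne)
Irby: 8  (via Ulver)
Eskin: 8  (via Ulver)
Kelso: 11  (via Ulver)
Arlen: 11  (via Eskin)
Selby: 12  (via Irby)
Hale: 12  (via Kelso)
Marden: 13  (via Irby)
Varne: 14  (via Kelso)
Shortest route: Colne–Ulver–Kelso–Varne = 14 mi.

14 mi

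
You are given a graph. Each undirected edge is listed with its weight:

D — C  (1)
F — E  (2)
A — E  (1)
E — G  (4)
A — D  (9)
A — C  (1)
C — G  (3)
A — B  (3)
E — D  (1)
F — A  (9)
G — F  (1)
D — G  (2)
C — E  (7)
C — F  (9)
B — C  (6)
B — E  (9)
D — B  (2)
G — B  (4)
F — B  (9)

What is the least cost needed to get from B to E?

Enumerating some paths:
B → D → C → A → E: 2+1+1+1 = 5
B → D → E: 2+1 = 3
B → A → E: 3+1 = 4
The minimum is 3 via B → D → E.

3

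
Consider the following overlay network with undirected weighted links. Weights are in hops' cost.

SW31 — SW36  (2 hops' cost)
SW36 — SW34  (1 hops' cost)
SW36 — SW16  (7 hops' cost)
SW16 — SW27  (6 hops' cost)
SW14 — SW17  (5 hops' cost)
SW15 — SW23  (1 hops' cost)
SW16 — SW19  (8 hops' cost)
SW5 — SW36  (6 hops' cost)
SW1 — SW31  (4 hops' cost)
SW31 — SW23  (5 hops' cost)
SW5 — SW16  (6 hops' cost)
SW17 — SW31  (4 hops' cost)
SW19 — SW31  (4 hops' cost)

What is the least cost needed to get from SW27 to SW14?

24 hops' cost

Settle nodes by increasing distance from SW27:
SW27: 0
SW16: 6  (via SW27)
SW5: 12  (via SW16)
SW36: 13  (via SW16)
SW34: 14  (via SW36)
SW19: 14  (via SW16)
SW31: 15  (via SW36)
SW1: 19  (via SW31)
SW17: 19  (via SW31)
SW23: 20  (via SW31)
SW15: 21  (via SW23)
SW14: 24  (via SW17)
Shortest route: SW27–SW16–SW36–SW31–SW17–SW14 = 24 hops' cost.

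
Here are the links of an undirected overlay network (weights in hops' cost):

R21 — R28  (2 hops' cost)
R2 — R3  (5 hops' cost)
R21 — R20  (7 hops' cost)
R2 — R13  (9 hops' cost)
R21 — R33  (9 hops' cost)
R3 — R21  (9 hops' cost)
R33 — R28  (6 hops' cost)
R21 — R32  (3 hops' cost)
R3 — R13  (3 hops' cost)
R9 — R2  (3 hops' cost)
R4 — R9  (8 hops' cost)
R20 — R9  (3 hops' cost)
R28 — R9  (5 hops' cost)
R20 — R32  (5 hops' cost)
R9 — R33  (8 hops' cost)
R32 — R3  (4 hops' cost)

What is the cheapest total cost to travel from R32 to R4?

16 hops' cost

Running Dijkstra from R32:
R32: 0
R21: 3  (via R32)
R3: 4  (via R32)
R28: 5  (via R21)
R20: 5  (via R32)
R13: 7  (via R3)
R9: 8  (via R20)
R2: 9  (via R3)
R33: 11  (via R28)
R4: 16  (via R9)
Shortest route: R32–R20–R9–R4 = 16 hops' cost.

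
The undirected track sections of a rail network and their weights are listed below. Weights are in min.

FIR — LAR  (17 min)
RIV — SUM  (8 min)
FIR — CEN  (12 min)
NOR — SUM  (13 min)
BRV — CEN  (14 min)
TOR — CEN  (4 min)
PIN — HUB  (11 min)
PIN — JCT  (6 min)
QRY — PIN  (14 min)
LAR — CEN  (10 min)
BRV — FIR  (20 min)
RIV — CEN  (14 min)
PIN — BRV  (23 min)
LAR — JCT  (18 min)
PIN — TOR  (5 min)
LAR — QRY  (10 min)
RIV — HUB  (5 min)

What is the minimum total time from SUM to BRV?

Enumerating some paths:
SUM → RIV → HUB → PIN → TOR → CEN → BRV: 8+5+11+5+4+14 = 47
SUM → RIV → CEN → BRV: 8+14+14 = 36
SUM → RIV → HUB → PIN → BRV: 8+5+11+23 = 47
SUM → RIV → CEN → FIR → BRV: 8+14+12+20 = 54
Cheapest is SUM → RIV → CEN → BRV at 36 min.

36 min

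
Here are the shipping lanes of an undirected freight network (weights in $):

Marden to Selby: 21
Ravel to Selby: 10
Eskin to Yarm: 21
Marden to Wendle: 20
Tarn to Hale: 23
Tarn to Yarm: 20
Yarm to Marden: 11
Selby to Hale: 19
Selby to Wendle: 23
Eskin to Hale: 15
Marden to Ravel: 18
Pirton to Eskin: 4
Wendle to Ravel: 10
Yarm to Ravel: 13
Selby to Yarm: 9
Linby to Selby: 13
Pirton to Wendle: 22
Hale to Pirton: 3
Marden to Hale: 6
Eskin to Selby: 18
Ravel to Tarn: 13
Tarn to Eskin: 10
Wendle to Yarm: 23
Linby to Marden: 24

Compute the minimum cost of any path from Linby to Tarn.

Settle nodes by increasing distance from Linby:
Linby: 0
Selby: 13  (via Linby)
Yarm: 22  (via Selby)
Ravel: 23  (via Selby)
Marden: 24  (via Linby)
Hale: 30  (via Marden)
Eskin: 31  (via Selby)
Wendle: 33  (via Ravel)
Pirton: 33  (via Hale)
Tarn: 36  (via Ravel)
Shortest route: Linby → Selby → Ravel → Tarn = $36.

$36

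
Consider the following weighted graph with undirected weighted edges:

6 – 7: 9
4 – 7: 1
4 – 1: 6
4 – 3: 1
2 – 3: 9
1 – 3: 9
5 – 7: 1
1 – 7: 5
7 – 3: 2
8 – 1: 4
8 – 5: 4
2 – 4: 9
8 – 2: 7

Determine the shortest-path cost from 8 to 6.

14

Settle nodes by increasing distance from 8:
8: 0
1: 4  (via 8)
5: 4  (via 8)
7: 5  (via 5)
4: 6  (via 7)
2: 7  (via 8)
3: 7  (via 7)
6: 14  (via 7)
Shortest route: 8–5–7–6 = 14.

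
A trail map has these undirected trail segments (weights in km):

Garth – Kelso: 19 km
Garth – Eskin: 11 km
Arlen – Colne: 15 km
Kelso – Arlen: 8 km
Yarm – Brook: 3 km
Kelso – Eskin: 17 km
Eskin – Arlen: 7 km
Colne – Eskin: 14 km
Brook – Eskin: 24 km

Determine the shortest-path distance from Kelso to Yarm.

Enumerating some paths:
Kelso → Arlen → Eskin → Brook → Yarm: 8+7+24+3 = 42
Kelso → Eskin → Brook → Yarm: 17+24+3 = 44
Cheapest is Kelso → Arlen → Eskin → Brook → Yarm at 42 km.

42 km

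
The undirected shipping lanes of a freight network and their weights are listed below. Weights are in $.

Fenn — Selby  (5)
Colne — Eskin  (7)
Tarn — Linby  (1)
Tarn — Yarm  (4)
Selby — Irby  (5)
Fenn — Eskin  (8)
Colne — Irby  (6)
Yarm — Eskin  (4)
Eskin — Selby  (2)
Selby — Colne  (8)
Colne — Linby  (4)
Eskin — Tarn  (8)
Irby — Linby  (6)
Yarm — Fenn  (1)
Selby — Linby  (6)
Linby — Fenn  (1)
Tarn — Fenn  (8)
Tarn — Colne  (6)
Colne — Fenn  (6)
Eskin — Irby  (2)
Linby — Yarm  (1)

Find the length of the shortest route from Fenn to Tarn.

$2

Shortest distances from Fenn:
Fenn: 0
Yarm: 1  (via Fenn)
Linby: 1  (via Fenn)
Tarn: 2  (via Linby)
Shortest route: Fenn → Linby → Tarn = $2.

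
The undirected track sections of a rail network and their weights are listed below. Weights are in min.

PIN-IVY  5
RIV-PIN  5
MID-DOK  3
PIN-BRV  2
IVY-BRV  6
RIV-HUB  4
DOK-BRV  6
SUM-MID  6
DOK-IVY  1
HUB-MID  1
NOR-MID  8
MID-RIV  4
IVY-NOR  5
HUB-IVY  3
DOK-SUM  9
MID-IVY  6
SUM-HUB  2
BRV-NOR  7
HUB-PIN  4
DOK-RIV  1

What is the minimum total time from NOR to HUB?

Running Dijkstra from NOR:
NOR: 0
IVY: 5  (via NOR)
DOK: 6  (via IVY)
RIV: 7  (via DOK)
BRV: 7  (via NOR)
MID: 8  (via NOR)
HUB: 8  (via IVY)
Shortest route: NOR → IVY → HUB = 8 min.

8 min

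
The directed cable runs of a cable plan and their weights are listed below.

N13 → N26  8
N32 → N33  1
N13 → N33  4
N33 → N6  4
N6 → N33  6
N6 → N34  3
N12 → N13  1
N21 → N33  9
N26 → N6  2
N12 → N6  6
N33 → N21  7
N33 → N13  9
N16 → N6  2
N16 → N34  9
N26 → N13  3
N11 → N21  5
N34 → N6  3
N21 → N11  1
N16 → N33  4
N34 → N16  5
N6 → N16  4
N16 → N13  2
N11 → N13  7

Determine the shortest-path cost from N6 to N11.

14

Compare a few routes:
N6–N34–N16–N33–N21–N11: 3+5+4+7+1 = 20
N6–N33–N21–N11: 6+7+1 = 14
N6–N16–N33–N21–N11: 4+4+7+1 = 16
N6–N16–N13–N33–N21–N11: 4+2+4+7+1 = 18
The minimum is 14 via N6–N33–N21–N11.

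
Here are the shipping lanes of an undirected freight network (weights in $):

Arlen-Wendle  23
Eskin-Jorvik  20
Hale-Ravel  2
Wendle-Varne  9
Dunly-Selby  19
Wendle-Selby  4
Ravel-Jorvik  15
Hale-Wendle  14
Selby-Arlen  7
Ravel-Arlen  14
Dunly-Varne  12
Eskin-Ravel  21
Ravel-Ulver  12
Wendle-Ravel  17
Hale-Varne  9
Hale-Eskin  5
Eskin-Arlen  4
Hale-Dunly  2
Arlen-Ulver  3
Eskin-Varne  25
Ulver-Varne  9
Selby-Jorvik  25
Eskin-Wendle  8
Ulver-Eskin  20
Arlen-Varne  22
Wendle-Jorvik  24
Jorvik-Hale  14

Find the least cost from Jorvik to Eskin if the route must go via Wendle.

$32

Best Jorvik to Wendle: Jorvik–Wendle costing 24
Shortest Wendle→Eskin: Wendle–Eskin = 8
Total via Wendle: 24 + 8 = $32.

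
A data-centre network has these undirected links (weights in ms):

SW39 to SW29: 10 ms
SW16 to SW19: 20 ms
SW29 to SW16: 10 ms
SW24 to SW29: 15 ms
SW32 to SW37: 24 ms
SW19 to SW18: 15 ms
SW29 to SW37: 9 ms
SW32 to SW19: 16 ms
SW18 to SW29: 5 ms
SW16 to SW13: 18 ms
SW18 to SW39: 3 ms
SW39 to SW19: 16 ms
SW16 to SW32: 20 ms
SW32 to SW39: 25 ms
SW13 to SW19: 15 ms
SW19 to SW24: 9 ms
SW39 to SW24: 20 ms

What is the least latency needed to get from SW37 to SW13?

Enumerating some paths:
SW37 → SW29 → SW16 → SW13: 9+10+18 = 37
SW37 → SW29 → SW18 → SW19 → SW13: 9+5+15+15 = 44
Cheapest is SW37 → SW29 → SW16 → SW13 at 37 ms.

37 ms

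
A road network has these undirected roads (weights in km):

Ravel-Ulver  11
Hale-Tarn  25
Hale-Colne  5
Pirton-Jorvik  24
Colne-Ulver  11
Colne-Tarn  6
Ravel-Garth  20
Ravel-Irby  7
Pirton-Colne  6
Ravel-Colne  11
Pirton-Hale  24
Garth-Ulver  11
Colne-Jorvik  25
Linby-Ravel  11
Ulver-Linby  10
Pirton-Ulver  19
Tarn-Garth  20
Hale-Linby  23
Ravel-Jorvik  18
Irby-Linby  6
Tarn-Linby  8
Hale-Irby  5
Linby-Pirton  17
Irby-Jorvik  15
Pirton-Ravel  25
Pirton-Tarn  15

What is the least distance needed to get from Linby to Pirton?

Enumerating some paths:
Linby → Pirton: 17 = 17
Linby → Tarn → Colne → Pirton: 8+6+6 = 20
Cheapest is Linby → Pirton at 17 km.

17 km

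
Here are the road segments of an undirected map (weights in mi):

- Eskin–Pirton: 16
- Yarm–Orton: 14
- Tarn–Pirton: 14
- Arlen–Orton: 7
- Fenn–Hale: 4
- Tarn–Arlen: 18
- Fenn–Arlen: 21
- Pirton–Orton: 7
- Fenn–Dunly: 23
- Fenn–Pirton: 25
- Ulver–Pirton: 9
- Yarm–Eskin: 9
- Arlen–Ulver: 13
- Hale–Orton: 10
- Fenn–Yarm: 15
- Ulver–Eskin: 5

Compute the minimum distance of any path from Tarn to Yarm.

35 mi

Shortest distances from Tarn:
Tarn: 0
Pirton: 14  (via Tarn)
Arlen: 18  (via Tarn)
Orton: 21  (via Pirton)
Ulver: 23  (via Pirton)
Eskin: 28  (via Ulver)
Hale: 31  (via Orton)
Fenn: 35  (via Hale)
Yarm: 35  (via Orton)
Shortest route: Tarn → Pirton → Orton → Yarm = 35 mi.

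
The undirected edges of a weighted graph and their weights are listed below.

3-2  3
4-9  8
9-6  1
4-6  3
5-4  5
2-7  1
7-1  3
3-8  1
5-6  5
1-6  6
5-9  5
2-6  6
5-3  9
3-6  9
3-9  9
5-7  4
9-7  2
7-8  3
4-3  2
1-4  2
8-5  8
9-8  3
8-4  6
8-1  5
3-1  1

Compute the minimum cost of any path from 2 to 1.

Candidate routes:
2–7–1: 1+3 = 4
2–7–8–3–1: 1+3+1+1 = 6
2–3–4–1: 3+2+2 = 7
The minimum is 4 via 2–7–1.

4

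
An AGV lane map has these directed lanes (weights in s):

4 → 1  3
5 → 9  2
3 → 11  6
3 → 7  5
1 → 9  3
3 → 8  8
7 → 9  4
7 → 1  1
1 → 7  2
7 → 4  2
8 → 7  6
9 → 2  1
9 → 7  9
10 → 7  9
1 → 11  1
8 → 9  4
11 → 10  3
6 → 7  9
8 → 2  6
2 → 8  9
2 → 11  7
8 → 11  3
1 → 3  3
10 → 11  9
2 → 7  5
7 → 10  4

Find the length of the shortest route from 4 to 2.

7 s

Shortest distances from 4:
4: 0
1: 3  (via 4)
11: 4  (via 1)
7: 5  (via 1)
3: 6  (via 1)
9: 6  (via 1)
2: 7  (via 9)
Shortest route: 4 → 1 → 9 → 2 = 7 s.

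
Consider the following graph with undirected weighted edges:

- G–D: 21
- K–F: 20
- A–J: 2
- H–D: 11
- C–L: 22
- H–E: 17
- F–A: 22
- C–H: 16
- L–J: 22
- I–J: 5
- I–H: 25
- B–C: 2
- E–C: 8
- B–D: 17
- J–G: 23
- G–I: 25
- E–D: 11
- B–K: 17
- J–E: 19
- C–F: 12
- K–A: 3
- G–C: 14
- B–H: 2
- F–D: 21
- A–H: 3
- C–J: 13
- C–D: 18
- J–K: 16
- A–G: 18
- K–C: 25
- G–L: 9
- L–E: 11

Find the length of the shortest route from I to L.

Settle nodes by increasing distance from I:
I: 0
J: 5  (via I)
A: 7  (via J)
H: 10  (via A)
K: 10  (via A)
B: 12  (via H)
C: 14  (via B)
D: 21  (via H)
E: 22  (via C)
G: 25  (via I)
F: 26  (via C)
L: 27  (via J)
Shortest route: I–J–L = 27.

27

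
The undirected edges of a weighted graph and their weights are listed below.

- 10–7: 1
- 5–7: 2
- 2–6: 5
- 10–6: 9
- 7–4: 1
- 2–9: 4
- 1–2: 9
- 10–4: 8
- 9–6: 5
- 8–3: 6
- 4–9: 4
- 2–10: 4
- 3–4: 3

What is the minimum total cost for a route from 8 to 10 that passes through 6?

Shortest 8→6: 8 → 3 → 4 → 9 → 6 = 18
Shortest 6→10: 6 → 10 = 9
Total via 6: 18 + 9 = 27.

27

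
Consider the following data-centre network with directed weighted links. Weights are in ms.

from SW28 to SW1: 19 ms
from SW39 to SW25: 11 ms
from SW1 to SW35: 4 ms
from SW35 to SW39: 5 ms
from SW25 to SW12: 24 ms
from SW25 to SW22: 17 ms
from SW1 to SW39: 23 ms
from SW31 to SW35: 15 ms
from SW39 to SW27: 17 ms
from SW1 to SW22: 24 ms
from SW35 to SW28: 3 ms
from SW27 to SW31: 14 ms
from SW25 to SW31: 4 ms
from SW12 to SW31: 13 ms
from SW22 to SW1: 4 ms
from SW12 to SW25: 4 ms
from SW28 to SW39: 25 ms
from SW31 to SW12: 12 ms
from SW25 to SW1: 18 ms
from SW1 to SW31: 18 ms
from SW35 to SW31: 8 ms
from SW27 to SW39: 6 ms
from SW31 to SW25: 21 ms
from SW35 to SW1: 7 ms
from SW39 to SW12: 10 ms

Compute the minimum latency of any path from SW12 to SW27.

45 ms

Shortest distances from SW12:
SW12: 0
SW25: 4  (via SW12)
SW31: 8  (via SW25)
SW22: 21  (via SW25)
SW1: 22  (via SW25)
SW35: 23  (via SW31)
SW28: 26  (via SW35)
SW39: 28  (via SW35)
SW27: 45  (via SW39)
Shortest route: SW12 → SW25 → SW31 → SW35 → SW39 → SW27 = 45 ms.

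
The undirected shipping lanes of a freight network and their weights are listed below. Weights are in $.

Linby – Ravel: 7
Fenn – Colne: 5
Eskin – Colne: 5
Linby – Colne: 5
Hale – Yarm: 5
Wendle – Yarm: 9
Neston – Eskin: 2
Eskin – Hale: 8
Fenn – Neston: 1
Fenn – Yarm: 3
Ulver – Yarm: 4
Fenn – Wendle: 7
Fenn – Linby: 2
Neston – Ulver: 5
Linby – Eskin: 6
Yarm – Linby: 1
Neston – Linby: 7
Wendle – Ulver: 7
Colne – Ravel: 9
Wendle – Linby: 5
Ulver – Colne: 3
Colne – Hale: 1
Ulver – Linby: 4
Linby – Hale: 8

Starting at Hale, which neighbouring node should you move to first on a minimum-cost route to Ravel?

Compare a few routes:
Hale - Yarm - Linby - Ravel: 5+1+7 = 13
Hale - Colne - Ravel: 1+9 = 10
Hale - Colne - Linby - Ravel: 1+5+7 = 13
The minimum is $10 via Hale - Colne - Ravel.
So from Hale the first move is to Colne.

Colne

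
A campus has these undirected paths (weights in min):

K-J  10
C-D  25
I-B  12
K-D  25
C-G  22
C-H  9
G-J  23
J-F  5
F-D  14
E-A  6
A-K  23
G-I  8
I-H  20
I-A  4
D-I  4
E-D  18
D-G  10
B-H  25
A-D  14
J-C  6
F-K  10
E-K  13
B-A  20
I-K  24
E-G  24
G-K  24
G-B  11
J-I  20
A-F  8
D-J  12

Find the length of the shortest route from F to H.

Shortest distances from F:
F: 0
J: 5  (via F)
A: 8  (via F)
K: 10  (via F)
C: 11  (via J)
I: 12  (via A)
D: 14  (via F)
E: 14  (via A)
G: 20  (via I)
H: 20  (via C)
Shortest route: F → J → C → H = 20 min.

20 min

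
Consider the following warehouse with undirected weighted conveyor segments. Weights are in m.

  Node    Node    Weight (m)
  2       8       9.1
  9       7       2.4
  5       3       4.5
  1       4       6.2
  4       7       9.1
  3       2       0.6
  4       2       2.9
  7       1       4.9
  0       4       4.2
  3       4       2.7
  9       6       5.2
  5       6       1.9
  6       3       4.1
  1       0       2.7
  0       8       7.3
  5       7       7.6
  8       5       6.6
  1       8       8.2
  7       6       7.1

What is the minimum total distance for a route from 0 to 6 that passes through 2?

Shortest 0→2: 0–4–2 = 7.1
Shortest 2→6: 2–3–6 = 4.7
Total via 2: 7.1 + 4.7 = 11.8 m.

11.8 m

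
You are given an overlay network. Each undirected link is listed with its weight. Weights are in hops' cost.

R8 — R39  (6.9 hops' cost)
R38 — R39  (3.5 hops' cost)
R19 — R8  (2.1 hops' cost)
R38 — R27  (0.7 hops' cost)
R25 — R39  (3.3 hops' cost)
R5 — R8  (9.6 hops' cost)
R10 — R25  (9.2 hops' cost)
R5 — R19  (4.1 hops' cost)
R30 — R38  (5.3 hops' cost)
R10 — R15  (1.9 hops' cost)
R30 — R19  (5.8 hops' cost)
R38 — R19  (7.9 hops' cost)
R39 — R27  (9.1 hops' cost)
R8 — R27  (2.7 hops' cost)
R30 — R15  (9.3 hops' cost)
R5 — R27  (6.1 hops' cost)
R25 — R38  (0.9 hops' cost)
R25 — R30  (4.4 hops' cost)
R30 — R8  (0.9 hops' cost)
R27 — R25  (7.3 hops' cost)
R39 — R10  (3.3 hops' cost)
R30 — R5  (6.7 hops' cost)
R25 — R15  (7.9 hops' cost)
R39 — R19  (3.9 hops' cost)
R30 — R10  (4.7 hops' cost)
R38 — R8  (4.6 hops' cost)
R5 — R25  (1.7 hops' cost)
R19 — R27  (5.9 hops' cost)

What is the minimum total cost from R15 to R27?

9.4 hops' cost

Shortest distances from R15:
R15: 0
R10: 1.9  (via R15)
R39: 5.2  (via R10)
R30: 6.6  (via R10)
R8: 7.5  (via R30)
R25: 7.9  (via R15)
R38: 8.7  (via R39)
R19: 9.1  (via R39)
R27: 9.4  (via R38)
Shortest route: R15–R10–R39–R38–R27 = 9.4 hops' cost.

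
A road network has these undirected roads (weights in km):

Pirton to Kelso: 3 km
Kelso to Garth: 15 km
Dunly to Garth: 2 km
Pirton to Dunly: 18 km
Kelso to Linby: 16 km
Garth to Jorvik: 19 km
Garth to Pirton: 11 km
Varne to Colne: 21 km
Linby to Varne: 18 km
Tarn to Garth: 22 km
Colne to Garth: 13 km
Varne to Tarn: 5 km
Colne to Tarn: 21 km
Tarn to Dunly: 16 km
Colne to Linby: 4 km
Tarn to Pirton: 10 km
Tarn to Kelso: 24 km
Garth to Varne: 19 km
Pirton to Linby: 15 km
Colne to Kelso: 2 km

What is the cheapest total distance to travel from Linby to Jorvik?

Compare a few routes:
Linby → Colne → Kelso → Garth → Jorvik: 4+2+15+19 = 40
Linby → Colne → Garth → Jorvik: 4+13+19 = 36
Linby → Pirton → Garth → Jorvik: 15+11+19 = 45
Linby → Colne → Kelso → Pirton → Garth → Jorvik: 4+2+3+11+19 = 39
The minimum is 36 km via Linby → Colne → Garth → Jorvik.

36 km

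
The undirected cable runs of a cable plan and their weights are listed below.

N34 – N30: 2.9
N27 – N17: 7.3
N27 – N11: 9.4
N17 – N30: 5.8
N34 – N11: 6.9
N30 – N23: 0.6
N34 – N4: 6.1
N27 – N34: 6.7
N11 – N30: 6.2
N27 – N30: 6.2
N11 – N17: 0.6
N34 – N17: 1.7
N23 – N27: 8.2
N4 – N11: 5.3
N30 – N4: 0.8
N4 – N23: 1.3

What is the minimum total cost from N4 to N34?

Compare a few routes:
N4 - N30 - N34: 0.8+2.9 = 3.7
N4 - N23 - N30 - N34: 1.3+0.6+2.9 = 4.8
Cheapest is N4 - N30 - N34 at 3.7.

3.7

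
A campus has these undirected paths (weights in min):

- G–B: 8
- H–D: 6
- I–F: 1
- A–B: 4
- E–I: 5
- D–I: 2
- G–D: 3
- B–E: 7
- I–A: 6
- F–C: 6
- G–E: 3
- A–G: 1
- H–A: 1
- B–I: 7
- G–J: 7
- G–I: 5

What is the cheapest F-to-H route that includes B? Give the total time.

Best F to B: F–I–B costing 8
Shortest B→H: B–A–H = 5
Total via B: 8 + 5 = 13 min.

13 min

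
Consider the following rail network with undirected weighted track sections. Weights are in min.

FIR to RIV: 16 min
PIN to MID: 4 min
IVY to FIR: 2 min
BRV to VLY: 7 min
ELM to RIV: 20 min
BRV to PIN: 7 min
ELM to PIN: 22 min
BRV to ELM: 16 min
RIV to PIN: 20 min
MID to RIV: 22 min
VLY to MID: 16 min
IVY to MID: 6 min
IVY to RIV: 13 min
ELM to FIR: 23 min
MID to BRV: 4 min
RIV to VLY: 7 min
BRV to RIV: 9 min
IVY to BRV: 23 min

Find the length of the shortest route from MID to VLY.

11 min

Shortest distances from MID:
MID: 0
BRV: 4  (via MID)
PIN: 4  (via MID)
IVY: 6  (via MID)
FIR: 8  (via IVY)
VLY: 11  (via BRV)
Shortest route: MID → BRV → VLY = 11 min.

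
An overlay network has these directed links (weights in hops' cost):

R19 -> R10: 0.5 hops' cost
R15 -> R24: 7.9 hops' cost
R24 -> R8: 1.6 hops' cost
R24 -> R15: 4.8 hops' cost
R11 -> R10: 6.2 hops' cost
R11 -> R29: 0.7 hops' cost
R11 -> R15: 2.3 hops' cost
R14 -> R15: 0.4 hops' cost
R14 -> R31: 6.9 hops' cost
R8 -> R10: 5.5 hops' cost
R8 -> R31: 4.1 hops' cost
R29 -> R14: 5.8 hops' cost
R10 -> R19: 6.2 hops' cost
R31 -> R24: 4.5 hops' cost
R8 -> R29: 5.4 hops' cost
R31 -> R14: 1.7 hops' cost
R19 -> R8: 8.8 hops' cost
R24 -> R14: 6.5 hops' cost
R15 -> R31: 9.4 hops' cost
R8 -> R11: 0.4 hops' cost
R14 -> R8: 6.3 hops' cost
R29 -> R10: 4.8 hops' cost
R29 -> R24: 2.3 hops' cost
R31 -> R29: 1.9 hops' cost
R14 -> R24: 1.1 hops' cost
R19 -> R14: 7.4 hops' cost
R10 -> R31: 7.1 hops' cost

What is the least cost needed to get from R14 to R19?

14.4 hops' cost

Compare a few routes:
R14 - R24 - R8 - R10 - R19: 1.1+1.6+5.5+6.2 = 14.4
R14 - R24 - R8 - R11 - R29 - R10 - R19: 1.1+1.6+0.4+0.7+4.8+6.2 = 14.8
Cheapest is R14 - R24 - R8 - R10 - R19 at 14.4 hops' cost.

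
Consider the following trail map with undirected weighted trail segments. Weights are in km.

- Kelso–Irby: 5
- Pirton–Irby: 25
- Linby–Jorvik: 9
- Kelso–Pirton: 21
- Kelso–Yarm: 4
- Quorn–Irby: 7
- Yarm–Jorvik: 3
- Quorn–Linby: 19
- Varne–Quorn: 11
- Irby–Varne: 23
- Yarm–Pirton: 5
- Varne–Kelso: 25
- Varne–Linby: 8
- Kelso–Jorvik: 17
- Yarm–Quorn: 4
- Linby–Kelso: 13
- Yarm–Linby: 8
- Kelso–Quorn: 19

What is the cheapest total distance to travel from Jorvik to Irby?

12 km

Running Dijkstra from Jorvik:
Jorvik: 0
Yarm: 3  (via Jorvik)
Quorn: 7  (via Yarm)
Kelso: 7  (via Yarm)
Pirton: 8  (via Yarm)
Linby: 9  (via Jorvik)
Irby: 12  (via Kelso)
Shortest route: Jorvik → Yarm → Kelso → Irby = 12 km.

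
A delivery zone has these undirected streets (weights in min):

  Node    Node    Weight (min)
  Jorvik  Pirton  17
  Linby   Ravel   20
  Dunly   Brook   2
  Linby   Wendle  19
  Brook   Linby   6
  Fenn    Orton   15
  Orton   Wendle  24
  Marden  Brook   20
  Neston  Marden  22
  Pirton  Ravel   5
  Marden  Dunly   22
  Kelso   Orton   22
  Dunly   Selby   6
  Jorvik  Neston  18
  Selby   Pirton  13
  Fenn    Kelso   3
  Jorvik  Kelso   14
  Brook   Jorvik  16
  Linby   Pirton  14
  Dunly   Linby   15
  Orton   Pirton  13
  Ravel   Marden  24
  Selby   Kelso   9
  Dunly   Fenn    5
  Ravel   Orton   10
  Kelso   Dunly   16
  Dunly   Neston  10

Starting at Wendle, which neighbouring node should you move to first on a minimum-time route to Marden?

Linby

Compare a few routes:
Wendle → Linby → Dunly → Marden: 19+15+22 = 56
Wendle → Linby → Brook → Marden: 19+6+20 = 45
Wendle → Linby → Dunly → Brook → Marden: 19+15+2+20 = 56
Wendle → Linby → Brook → Dunly → Marden: 19+6+2+22 = 49
The minimum is 45 min via Wendle → Linby → Brook → Marden.
So from Wendle the first move is to Linby.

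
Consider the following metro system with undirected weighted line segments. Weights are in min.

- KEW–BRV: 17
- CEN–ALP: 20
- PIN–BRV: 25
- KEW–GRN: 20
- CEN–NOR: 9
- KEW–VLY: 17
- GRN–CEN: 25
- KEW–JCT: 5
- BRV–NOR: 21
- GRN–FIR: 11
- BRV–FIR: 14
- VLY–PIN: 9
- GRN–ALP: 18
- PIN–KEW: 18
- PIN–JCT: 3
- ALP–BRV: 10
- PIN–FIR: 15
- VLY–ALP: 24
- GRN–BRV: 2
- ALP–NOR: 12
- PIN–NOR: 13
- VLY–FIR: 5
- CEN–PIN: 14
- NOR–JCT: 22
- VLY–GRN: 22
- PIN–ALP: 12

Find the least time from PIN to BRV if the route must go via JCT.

Shortest PIN→JCT: PIN–JCT = 3
Shortest JCT→BRV: JCT–KEW–BRV = 22
Total via JCT: 3 + 22 = 25 min.

25 min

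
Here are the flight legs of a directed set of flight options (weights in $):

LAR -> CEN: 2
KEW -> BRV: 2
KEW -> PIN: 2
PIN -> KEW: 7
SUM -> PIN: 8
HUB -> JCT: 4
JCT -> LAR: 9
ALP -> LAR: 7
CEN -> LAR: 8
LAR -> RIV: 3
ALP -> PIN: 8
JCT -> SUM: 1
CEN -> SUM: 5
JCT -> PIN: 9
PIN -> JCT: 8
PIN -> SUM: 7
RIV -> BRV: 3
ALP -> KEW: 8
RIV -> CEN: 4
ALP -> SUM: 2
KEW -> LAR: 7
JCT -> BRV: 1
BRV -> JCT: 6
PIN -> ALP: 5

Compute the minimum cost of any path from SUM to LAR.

Enumerating some paths:
SUM - PIN - ALP - LAR: 8+5+7 = 20
SUM - PIN - ALP - KEW - LAR: 8+5+8+7 = 28
SUM - PIN - JCT - LAR: 8+8+9 = 25
SUM - PIN - KEW - LAR: 8+7+7 = 22
Cheapest is SUM - PIN - ALP - LAR at $20.

$20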